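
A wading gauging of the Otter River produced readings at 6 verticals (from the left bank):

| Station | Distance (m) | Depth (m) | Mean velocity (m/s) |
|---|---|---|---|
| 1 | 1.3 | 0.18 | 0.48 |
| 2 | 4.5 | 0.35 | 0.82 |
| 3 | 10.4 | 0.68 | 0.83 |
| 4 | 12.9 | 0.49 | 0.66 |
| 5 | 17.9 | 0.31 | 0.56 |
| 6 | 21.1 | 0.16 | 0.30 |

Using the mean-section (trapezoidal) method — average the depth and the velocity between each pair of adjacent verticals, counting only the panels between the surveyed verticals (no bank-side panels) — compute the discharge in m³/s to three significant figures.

Panel 1-2: Δb = 3.2 m, d̄ = (0.18+0.35)/2 = 0.265, v̄ = (0.48+0.82)/2 = 0.65 → q = 3.2×0.265×0.65 = 0.5512 m³/s
Panel 2-3: Δb = 5.9 m, d̄ = (0.35+0.68)/2 = 0.515, v̄ = (0.82+0.83)/2 = 0.825 → q = 5.9×0.515×0.825 = 2.507 m³/s
Panel 3-4: Δb = 2.5 m, d̄ = (0.68+0.49)/2 = 0.585, v̄ = (0.83+0.66)/2 = 0.745 → q = 2.5×0.585×0.745 = 1.090 m³/s
Panel 4-5: Δb = 5 m, d̄ = (0.49+0.31)/2 = 0.4, v̄ = (0.66+0.56)/2 = 0.61 → q = 5×0.4×0.61 = 1.220 m³/s
Panel 5-6: Δb = 3.2 m, d̄ = (0.31+0.16)/2 = 0.235, v̄ = (0.56+0.30)/2 = 0.43 → q = 3.2×0.235×0.43 = 0.3234 m³/s
Q = Σ q = 5.691 m³/s

5.69 m³/s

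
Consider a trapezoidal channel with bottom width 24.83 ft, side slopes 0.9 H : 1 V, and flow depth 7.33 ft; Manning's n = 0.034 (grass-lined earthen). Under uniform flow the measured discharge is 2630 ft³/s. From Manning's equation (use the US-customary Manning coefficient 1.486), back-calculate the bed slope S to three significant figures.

0.00763

A = (b + z·y)·y = (24.83 + 0.9×7.33)×7.33 = 230.4 ft²
P = b + 2y√(1+z²) = 24.83 + 2×7.33×√(1+0.9²) = 44.55 ft
R = A/P = 230.4/44.55 = 5.170 ft
S = (Q·n / (1.486·A·R^(2/3)))² = (2630×0.034 / (1.486×230.4×2.990))² = 0.007632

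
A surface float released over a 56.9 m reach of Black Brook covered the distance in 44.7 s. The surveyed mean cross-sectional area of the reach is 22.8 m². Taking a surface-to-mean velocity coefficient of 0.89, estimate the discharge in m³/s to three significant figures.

25.8 m³/s

v_surface = L / t̄ = 56.9 / 44.7 = 1.273 m/s
v_mean = 0.89 × 1.273 = 1.133 m/s
Q = A × v_mean = 22.8 × 1.133 = 25.83 m³/s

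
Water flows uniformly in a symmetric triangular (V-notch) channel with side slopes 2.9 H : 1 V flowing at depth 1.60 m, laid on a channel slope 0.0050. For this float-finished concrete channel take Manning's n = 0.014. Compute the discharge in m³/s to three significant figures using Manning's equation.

A = z·y² = 2.9×1.60² = 7.424 m²
P = 2y√(1+z²) = 2×1.60×√(1+2.9²) = 9.816 m
R = A/P = 7.424/9.816 = 0.7563 m
Q = (1/n)·A·R^(2/3)·S^(1/2) = (1/0.014) × 7.424 × 0.7563^(2/3) × 0.0050^(1/2) = 31.13 m³/s

31.1 m³/s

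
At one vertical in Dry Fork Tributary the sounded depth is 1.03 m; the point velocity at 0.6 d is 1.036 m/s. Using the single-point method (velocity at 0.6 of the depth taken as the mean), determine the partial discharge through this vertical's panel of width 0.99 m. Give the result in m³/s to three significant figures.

v̄ = v₀.₆ = 1.036 m/s
q = v̄ × d × w = 1.036 × 1.03 × 0.99 = 1.056 m³/s

1.06 m³/s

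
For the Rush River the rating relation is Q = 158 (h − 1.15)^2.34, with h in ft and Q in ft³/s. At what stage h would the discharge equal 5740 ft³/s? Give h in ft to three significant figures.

h − h₀ = (Q/C)^(1/b) = (5740/158)^(1/2.34) = 4.643 ft
h = 1.15 + 4.643 = 5.793 ft

5.79 ft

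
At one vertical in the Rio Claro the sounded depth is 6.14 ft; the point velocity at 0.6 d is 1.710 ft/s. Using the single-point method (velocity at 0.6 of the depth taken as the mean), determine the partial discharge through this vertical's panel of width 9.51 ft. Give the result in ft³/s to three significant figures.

v̄ = v₀.₆ = 1.710 ft/s
q = v̄ × d × w = 1.710 × 6.14 × 9.51 = 99.85 ft³/s

99.8 ft³/s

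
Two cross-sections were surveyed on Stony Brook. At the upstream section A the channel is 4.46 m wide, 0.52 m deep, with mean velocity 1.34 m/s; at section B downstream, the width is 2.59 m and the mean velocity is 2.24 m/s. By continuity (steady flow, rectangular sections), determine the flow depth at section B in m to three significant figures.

0.536 m

Q = A₁V₁ = (4.46×0.52) × 1.34 = 3.108 m³/s
d₂ = Q/(b₂ V₂) = 3.108/(2.59×2.24) = 0.5357 m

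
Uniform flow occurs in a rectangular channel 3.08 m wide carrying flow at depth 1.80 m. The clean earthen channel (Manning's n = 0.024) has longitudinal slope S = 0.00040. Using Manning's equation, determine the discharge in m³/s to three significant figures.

A = b·y = 3.08 × 1.80 = 5.544 m²
P = b + 2y = 3.08 + 2×1.80 = 6.680 m
R = A/P = 5.544/6.680 = 0.8299 m
Q = (1/n)·A·R^(2/3)·S^(1/2) = (1/0.024) × 5.544 × 0.8299^(2/3) × 0.00040^(1/2) = 4.080 m³/s

4.08 m³/s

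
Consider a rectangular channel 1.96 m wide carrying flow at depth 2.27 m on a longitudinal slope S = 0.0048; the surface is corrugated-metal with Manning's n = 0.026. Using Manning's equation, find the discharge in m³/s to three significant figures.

9.21 m³/s

A = b·y = 1.96 × 2.27 = 4.449 m²
P = b + 2y = 1.96 + 2×2.27 = 6.500 m
R = A/P = 4.449/6.500 = 0.6845 m
Q = (1/n)·A·R^(2/3)·S^(1/2) = (1/0.026) × 4.449 × 0.6845^(2/3) × 0.0048^(1/2) = 9.208 m³/s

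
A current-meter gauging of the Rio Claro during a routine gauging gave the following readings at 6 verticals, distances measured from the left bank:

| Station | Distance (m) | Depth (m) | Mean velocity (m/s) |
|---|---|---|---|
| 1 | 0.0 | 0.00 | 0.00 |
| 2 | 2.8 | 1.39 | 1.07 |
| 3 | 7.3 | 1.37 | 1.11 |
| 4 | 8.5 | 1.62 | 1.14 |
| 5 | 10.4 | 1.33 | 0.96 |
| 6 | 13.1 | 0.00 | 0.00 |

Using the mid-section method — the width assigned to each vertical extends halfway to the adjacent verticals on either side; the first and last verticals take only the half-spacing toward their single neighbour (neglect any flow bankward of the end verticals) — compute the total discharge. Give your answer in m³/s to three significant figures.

15.6 m³/s

w_2 = (7.3 − 0.0)/2 = 3.65 m; q_2 = 1.07 × 1.39 × 3.65 = 5.429 m³/s
w_3 = (8.5 − 2.8)/2 = 2.85 m; q_3 = 1.11 × 1.37 × 2.85 = 4.334 m³/s
w_4 = (10.4 − 7.3)/2 = 1.55 m; q_4 = 1.14 × 1.62 × 1.55 = 2.863 m³/s
w_5 = (13.1 − 8.5)/2 = 2.3 m; q_5 = 0.96 × 1.33 × 2.3 = 2.937 m³/s
Stations 1, 6 contribute zero (depth or velocity is 0).
Q = Σ qᵢ = 15.56 m³/s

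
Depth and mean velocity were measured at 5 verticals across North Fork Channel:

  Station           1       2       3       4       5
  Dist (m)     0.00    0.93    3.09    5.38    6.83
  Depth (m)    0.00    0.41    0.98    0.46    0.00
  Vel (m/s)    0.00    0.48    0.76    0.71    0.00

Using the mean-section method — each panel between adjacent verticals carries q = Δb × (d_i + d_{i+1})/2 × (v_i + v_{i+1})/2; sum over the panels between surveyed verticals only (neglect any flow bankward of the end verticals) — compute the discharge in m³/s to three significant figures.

Panel 1-2: Δb = 0.93 m, d̄ = (0.00+0.41)/2 = 0.205, v̄ = (0.00+0.48)/2 = 0.24 → q = 0.93×0.205×0.24 = 0.04576 m³/s
Panel 2-3: Δb = 2.16 m, d̄ = (0.41+0.98)/2 = 0.695, v̄ = (0.48+0.76)/2 = 0.62 → q = 2.16×0.695×0.62 = 0.9307 m³/s
Panel 3-4: Δb = 2.29 m, d̄ = (0.98+0.46)/2 = 0.72, v̄ = (0.76+0.71)/2 = 0.735 → q = 2.29×0.72×0.735 = 1.212 m³/s
Panel 4-5: Δb = 1.45 m, d̄ = (0.46+0.00)/2 = 0.23, v̄ = (0.71+0.00)/2 = 0.355 → q = 1.45×0.23×0.355 = 0.1184 m³/s
Q = Σ q = 2.307 m³/s

2.31 m³/s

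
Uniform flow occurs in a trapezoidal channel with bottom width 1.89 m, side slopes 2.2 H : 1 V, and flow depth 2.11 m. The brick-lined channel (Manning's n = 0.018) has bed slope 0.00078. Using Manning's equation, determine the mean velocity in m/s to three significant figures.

1.69 m/s

A = (b + z·y)·y = (1.89 + 2.2×2.11)×2.11 = 13.78 m²
P = b + 2y√(1+z²) = 1.89 + 2×2.11×√(1+2.2²) = 12.09 m
R = A/P = 13.78/12.09 = 1.140 m
Q = (1/n)·A·R^(2/3)·S^(1/2) = (1/0.018) × 13.78 × 1.140^(2/3) × 0.00078^(1/2) = 23.34 m³/s
V = Q/A = 23.34/13.78 = 1.693 m/s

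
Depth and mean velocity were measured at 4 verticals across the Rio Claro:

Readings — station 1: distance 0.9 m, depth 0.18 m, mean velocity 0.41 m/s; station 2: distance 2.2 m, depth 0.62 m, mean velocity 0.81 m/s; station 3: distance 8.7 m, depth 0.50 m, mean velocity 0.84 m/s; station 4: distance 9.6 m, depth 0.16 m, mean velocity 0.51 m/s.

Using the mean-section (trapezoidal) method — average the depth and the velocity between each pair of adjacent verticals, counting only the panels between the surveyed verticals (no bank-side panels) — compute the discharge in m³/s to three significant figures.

3.52 m³/s

Panel 1-2: Δb = 1.3 m, d̄ = (0.18+0.62)/2 = 0.4, v̄ = (0.41+0.81)/2 = 0.61 → q = 1.3×0.4×0.61 = 0.3172 m³/s
Panel 2-3: Δb = 6.5 m, d̄ = (0.62+0.50)/2 = 0.56, v̄ = (0.81+0.84)/2 = 0.825 → q = 6.5×0.56×0.825 = 3.003 m³/s
Panel 3-4: Δb = 0.9 m, d̄ = (0.50+0.16)/2 = 0.33, v̄ = (0.84+0.51)/2 = 0.675 → q = 0.9×0.33×0.675 = 0.2005 m³/s
Q = Σ q = 3.521 m³/s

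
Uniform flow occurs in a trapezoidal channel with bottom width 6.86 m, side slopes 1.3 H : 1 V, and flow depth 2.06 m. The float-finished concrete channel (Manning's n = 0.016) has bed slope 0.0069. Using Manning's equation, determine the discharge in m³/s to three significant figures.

A = (b + z·y)·y = (6.86 + 1.3×2.06)×2.06 = 19.65 m²
P = b + 2y√(1+z²) = 6.86 + 2×2.06×√(1+1.3²) = 13.62 m
R = A/P = 19.65/13.62 = 1.443 m
Q = (1/n)·A·R^(2/3)·S^(1/2) = (1/0.016) × 19.65 × 1.443^(2/3) × 0.0069^(1/2) = 130.3 m³/s

130 m³/s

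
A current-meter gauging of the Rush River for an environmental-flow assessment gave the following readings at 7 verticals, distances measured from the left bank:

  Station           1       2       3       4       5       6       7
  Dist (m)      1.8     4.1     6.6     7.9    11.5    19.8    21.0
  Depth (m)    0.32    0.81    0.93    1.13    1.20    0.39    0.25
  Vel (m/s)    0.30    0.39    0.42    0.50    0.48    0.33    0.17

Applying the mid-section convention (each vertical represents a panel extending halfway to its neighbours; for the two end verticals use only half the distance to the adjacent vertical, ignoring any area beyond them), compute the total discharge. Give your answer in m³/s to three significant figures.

7.06 m³/s

w_1 = (4.1 − 1.8)/2 = 1.15 m; q_1 = 0.30 × 0.32 × 1.15 = 0.1104 m³/s
w_2 = (6.6 − 1.8)/2 = 2.4 m; q_2 = 0.39 × 0.81 × 2.4 = 0.7582 m³/s
w_3 = (7.9 − 4.1)/2 = 1.9 m; q_3 = 0.42 × 0.93 × 1.9 = 0.7421 m³/s
w_4 = (11.5 − 6.6)/2 = 2.45 m; q_4 = 0.50 × 1.13 × 2.45 = 1.384 m³/s
w_5 = (19.8 − 7.9)/2 = 5.95 m; q_5 = 0.48 × 1.20 × 5.95 = 3.427 m³/s
w_6 = (21.0 − 11.5)/2 = 4.75 m; q_6 = 0.33 × 0.39 × 4.75 = 0.6113 m³/s
w_7 = (21.0 − 19.8)/2 = 0.6 m; q_7 = 0.17 × 0.25 × 0.6 = 0.02550 m³/s
Q = Σ qᵢ = 7.059 m³/s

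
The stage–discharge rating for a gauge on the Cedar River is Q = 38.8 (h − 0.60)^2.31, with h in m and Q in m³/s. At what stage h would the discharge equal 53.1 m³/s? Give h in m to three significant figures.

h − h₀ = (Q/C)^(1/b) = (53.1/38.8)^(1/2.31) = 1.145 m
h = 0.60 + 1.145 = 1.745 m

1.75 m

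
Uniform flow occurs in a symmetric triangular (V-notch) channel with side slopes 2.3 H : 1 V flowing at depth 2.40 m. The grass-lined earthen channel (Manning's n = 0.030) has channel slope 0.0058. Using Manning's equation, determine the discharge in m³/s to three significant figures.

35.8 m³/s

A = z·y² = 2.3×2.40² = 13.25 m²
P = 2y√(1+z²) = 2×2.40×√(1+2.3²) = 12.04 m
R = A/P = 13.25/12.04 = 1.100 m
Q = (1/n)·A·R^(2/3)·S^(1/2) = (1/0.030) × 13.25 × 1.100^(2/3) × 0.0058^(1/2) = 35.85 m³/s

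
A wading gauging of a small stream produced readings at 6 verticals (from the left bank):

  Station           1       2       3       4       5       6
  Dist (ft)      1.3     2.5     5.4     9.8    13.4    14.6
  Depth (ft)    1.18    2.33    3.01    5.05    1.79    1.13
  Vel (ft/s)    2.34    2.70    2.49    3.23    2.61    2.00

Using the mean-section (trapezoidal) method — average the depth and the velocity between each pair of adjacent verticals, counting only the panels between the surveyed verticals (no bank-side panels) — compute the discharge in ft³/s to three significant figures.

116 ft³/s

Panel 1-2: Δb = 1.2 ft, d̄ = (1.18+2.33)/2 = 1.755, v̄ = (2.34+2.70)/2 = 2.52 → q = 1.2×1.755×2.52 = 5.307 ft³/s
Panel 2-3: Δb = 2.9 ft, d̄ = (2.33+3.01)/2 = 2.67, v̄ = (2.70+2.49)/2 = 2.595 → q = 2.9×2.67×2.595 = 20.09 ft³/s
Panel 3-4: Δb = 4.4 ft, d̄ = (3.01+5.05)/2 = 4.03, v̄ = (2.49+3.23)/2 = 2.86 → q = 4.4×4.03×2.86 = 50.71 ft³/s
Panel 4-5: Δb = 3.6 ft, d̄ = (5.05+1.79)/2 = 3.42, v̄ = (3.23+2.61)/2 = 2.92 → q = 3.6×3.42×2.92 = 35.95 ft³/s
Panel 5-6: Δb = 1.2 ft, d̄ = (1.79+1.13)/2 = 1.46, v̄ = (2.61+2.00)/2 = 2.305 → q = 1.2×1.46×2.305 = 4.038 ft³/s
Q = Σ q = 116.1 ft³/s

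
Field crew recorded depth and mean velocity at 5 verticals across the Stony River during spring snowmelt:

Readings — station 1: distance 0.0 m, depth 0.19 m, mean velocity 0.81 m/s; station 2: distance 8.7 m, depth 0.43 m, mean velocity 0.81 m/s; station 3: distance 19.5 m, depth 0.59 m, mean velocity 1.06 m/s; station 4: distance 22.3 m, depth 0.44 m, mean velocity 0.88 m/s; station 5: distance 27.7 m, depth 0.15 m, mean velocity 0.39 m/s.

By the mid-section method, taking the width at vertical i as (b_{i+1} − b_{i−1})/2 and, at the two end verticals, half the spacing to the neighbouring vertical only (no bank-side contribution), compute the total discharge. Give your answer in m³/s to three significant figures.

10.1 m³/s

w_1 = (8.7 − 0.0)/2 = 4.35 m; q_1 = 0.81 × 0.19 × 4.35 = 0.6695 m³/s
w_2 = (19.5 − 0.0)/2 = 9.75 m; q_2 = 0.81 × 0.43 × 9.75 = 3.396 m³/s
w_3 = (22.3 − 8.7)/2 = 6.8 m; q_3 = 1.06 × 0.59 × 6.8 = 4.253 m³/s
w_4 = (27.7 − 19.5)/2 = 4.1 m; q_4 = 0.88 × 0.44 × 4.1 = 1.588 m³/s
w_5 = (27.7 − 22.3)/2 = 2.7 m; q_5 = 0.39 × 0.15 × 2.7 = 0.1580 m³/s
Q = Σ qᵢ = 10.06 m³/s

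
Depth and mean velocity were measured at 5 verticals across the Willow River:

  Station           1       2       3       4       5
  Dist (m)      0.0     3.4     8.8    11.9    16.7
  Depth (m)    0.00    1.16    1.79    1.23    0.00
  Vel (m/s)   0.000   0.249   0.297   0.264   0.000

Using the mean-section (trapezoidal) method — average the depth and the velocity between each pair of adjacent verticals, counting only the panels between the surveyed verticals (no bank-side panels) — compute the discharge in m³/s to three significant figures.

Panel 1-2: Δb = 3.4 m, d̄ = (0.00+1.16)/2 = 0.58, v̄ = (0.000+0.249)/2 = 0.1245 → q = 3.4×0.58×0.1245 = 0.2455 m³/s
Panel 2-3: Δb = 5.4 m, d̄ = (1.16+1.79)/2 = 1.475, v̄ = (0.249+0.297)/2 = 0.273 → q = 5.4×1.475×0.273 = 2.174 m³/s
Panel 3-4: Δb = 3.1 m, d̄ = (1.79+1.23)/2 = 1.51, v̄ = (0.297+0.264)/2 = 0.2805 → q = 3.1×1.51×0.2805 = 1.313 m³/s
Panel 4-5: Δb = 4.8 m, d̄ = (1.23+0.00)/2 = 0.615, v̄ = (0.264+0.000)/2 = 0.132 → q = 4.8×0.615×0.132 = 0.3897 m³/s
Q = Σ q = 4.123 m³/s

4.12 m³/s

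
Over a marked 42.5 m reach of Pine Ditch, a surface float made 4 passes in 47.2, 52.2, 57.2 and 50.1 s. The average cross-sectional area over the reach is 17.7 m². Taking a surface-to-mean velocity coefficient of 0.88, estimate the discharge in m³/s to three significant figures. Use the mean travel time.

t̄ = (47.2 + 52.2 + 57.2 + 50.1) / 4 = 51.675 s
v_surface = L / t̄ = 42.5 / 51.675 = 0.8224 m/s
v_mean = 0.88 × 0.8224 = 0.7238 m/s
Q = A × v_mean = 17.7 × 0.7238 = 12.81 m³/s

12.8 m³/s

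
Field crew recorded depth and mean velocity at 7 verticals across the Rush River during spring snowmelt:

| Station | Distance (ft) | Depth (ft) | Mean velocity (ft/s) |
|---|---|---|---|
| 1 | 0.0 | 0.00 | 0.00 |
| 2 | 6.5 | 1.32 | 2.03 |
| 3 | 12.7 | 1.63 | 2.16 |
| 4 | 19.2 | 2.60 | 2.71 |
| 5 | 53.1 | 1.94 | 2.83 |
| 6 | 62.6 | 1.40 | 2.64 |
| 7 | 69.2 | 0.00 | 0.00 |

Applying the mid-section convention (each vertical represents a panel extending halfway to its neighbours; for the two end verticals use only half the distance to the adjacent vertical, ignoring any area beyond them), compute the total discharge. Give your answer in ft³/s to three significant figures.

331 ft³/s

w_2 = (12.7 − 0.0)/2 = 6.35 ft; q_2 = 2.03 × 1.32 × 6.35 = 17.02 ft³/s
w_3 = (19.2 − 6.5)/2 = 6.35 ft; q_3 = 2.16 × 1.63 × 6.35 = 22.36 ft³/s
w_4 = (53.1 − 12.7)/2 = 20.2 ft; q_4 = 2.71 × 2.60 × 20.2 = 142.3 ft³/s
w_5 = (62.6 − 19.2)/2 = 21.7 ft; q_5 = 2.83 × 1.94 × 21.7 = 119.1 ft³/s
w_6 = (69.2 − 53.1)/2 = 8.05 ft; q_6 = 2.64 × 1.40 × 8.05 = 29.75 ft³/s
Stations 1, 7 contribute zero (depth or velocity is 0).
Q = Σ qᵢ = 330.6 ft³/s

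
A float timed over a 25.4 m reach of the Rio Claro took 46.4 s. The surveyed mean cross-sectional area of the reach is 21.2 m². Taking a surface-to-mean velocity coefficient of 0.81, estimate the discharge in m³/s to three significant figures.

v_surface = L / t̄ = 25.4 / 46.4 = 0.5474 m/s
v_mean = 0.81 × 0.5474 = 0.4434 m/s
Q = A × v_mean = 21.2 × 0.4434 = 9.400 m³/s

9.40 m³/s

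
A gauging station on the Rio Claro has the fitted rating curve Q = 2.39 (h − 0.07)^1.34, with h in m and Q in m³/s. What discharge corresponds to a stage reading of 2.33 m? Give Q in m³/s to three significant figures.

Q = 2.39 × (2.33 − 0.07)^1.34 = 2.39 × 2.26^1.34 = 7.127 m³/s

7.13 m³/s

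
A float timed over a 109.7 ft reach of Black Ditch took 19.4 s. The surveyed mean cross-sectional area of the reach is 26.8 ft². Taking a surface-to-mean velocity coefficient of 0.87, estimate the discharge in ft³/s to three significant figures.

132 ft³/s

v_surface = L / t̄ = 109.7 / 19.4 = 5.655 ft/s
v_mean = 0.87 × 5.655 = 4.920 ft/s
Q = A × v_mean = 26.8 × 4.920 = 131.8 ft³/s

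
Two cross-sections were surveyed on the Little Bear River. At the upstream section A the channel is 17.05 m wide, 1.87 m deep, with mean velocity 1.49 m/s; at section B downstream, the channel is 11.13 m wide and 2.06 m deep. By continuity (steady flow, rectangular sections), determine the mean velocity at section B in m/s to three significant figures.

2.07 m/s

Q = A₁V₁ = (17.05×1.87) × 1.49 = 47.51 m³/s
A₂ = 11.13 × 2.06 = 22.93 m²
V₂ = Q/A₂ = 47.51/22.93 = 2.072 m/s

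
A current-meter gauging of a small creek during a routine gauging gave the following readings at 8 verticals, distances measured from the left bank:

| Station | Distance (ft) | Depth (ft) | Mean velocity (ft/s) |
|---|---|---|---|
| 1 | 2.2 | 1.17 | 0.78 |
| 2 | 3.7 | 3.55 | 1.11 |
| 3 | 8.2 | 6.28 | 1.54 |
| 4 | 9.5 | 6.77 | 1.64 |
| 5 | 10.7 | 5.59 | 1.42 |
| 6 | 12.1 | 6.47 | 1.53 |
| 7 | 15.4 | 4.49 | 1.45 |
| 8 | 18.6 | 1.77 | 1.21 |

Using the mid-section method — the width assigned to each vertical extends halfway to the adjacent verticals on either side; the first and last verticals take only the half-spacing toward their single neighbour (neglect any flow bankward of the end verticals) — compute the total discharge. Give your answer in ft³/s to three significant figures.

113 ft³/s

w_1 = (3.7 − 2.2)/2 = 0.75 ft; q_1 = 0.78 × 1.17 × 0.75 = 0.6845 ft³/s
w_2 = (8.2 − 2.2)/2 = 3 ft; q_2 = 1.11 × 3.55 × 3 = 11.82 ft³/s
w_3 = (9.5 − 3.7)/2 = 2.9 ft; q_3 = 1.54 × 6.28 × 2.9 = 28.05 ft³/s
w_4 = (10.7 − 8.2)/2 = 1.25 ft; q_4 = 1.64 × 6.77 × 1.25 = 13.88 ft³/s
w_5 = (12.1 − 9.5)/2 = 1.3 ft; q_5 = 1.42 × 5.59 × 1.3 = 10.32 ft³/s
w_6 = (15.4 − 10.7)/2 = 2.35 ft; q_6 = 1.53 × 6.47 × 2.35 = 23.26 ft³/s
w_7 = (18.6 − 12.1)/2 = 3.25 ft; q_7 = 1.45 × 4.49 × 3.25 = 21.16 ft³/s
w_8 = (18.6 − 15.4)/2 = 1.6 ft; q_8 = 1.21 × 1.77 × 1.6 = 3.427 ft³/s
Q = Σ qᵢ = 112.6 ft³/s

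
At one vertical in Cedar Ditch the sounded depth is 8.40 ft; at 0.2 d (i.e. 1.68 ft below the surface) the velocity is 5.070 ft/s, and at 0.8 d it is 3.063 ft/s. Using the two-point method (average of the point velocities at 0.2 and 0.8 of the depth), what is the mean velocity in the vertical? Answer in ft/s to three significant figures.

v̄ = (5.070 + 3.063) / 2 = 4.067 ft/s

4.07 ft/s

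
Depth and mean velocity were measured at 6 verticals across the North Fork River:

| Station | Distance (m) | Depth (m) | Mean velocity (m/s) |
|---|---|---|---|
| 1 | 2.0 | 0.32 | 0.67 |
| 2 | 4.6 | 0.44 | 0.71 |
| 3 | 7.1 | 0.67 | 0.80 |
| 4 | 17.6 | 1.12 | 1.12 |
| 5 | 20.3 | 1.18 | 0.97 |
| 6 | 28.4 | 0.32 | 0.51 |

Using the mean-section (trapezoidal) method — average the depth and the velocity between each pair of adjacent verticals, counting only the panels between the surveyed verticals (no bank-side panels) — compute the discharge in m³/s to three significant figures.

Panel 1-2: Δb = 2.6 m, d̄ = (0.32+0.44)/2 = 0.38, v̄ = (0.67+0.71)/2 = 0.69 → q = 2.6×0.38×0.69 = 0.6817 m³/s
Panel 2-3: Δb = 2.5 m, d̄ = (0.44+0.67)/2 = 0.555, v̄ = (0.71+0.80)/2 = 0.755 → q = 2.5×0.555×0.755 = 1.048 m³/s
Panel 3-4: Δb = 10.5 m, d̄ = (0.67+1.12)/2 = 0.895, v̄ = (0.80+1.12)/2 = 0.96 → q = 10.5×0.895×0.96 = 9.022 m³/s
Panel 4-5: Δb = 2.7 m, d̄ = (1.12+1.18)/2 = 1.15, v̄ = (1.12+0.97)/2 = 1.045 → q = 2.7×1.15×1.045 = 3.245 m³/s
Panel 5-6: Δb = 8.1 m, d̄ = (1.18+0.32)/2 = 0.75, v̄ = (0.97+0.51)/2 = 0.74 → q = 8.1×0.75×0.74 = 4.496 m³/s
Q = Σ q = 18.49 m³/s

18.5 m³/s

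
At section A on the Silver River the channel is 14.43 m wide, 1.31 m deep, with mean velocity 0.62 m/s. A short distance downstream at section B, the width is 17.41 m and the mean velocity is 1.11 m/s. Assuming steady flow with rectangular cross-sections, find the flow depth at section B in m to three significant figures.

0.606 m

Q = A₁V₁ = (14.43×1.31) × 0.62 = 11.72 m³/s
d₂ = Q/(b₂ V₂) = 11.72/(17.41×1.11) = 0.6065 m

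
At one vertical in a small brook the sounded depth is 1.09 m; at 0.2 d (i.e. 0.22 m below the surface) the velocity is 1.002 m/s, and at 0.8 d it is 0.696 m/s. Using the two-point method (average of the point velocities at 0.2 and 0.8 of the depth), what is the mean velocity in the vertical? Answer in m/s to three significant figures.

v̄ = (1.002 + 0.696) / 2 = 0.8490 m/s

0.849 m/s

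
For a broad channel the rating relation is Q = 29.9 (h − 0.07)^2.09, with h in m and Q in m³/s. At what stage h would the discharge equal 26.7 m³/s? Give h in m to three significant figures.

1.02 m

h − h₀ = (Q/C)^(1/b) = (26.7/29.9)^(1/2.09) = 0.9473 m
h = 0.07 + 0.9473 = 1.017 m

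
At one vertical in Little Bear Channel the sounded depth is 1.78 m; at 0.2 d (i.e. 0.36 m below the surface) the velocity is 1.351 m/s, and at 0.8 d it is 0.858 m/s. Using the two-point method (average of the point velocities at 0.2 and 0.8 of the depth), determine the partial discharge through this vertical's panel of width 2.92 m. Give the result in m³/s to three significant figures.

v̄ = (1.351 + 0.858) / 2 = 1.105 m/s
q = v̄ × d × w = 1.105 × 1.78 × 2.92 = 5.741 m³/s

5.74 m³/s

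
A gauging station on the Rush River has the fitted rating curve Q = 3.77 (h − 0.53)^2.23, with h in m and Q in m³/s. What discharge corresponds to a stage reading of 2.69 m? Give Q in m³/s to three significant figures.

Q = 3.77 × (2.69 − 0.53)^2.23 = 3.77 × 2.16^2.23 = 21.00 m³/s

21.0 m³/s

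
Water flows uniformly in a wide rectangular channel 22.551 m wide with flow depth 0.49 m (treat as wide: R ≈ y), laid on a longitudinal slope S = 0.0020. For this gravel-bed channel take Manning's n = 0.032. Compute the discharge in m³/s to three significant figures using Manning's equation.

9.60 m³/s

A = b·y = 22.551 × 0.49 = 11.05 m²
Wide channel: R ≈ y = 0.49 m
Q = (1/n)·A·R^(2/3)·S^(1/2) = (1/0.032) × 11.05 × 0.4900^(2/3) × 0.0020^(1/2) = 9.598 m³/s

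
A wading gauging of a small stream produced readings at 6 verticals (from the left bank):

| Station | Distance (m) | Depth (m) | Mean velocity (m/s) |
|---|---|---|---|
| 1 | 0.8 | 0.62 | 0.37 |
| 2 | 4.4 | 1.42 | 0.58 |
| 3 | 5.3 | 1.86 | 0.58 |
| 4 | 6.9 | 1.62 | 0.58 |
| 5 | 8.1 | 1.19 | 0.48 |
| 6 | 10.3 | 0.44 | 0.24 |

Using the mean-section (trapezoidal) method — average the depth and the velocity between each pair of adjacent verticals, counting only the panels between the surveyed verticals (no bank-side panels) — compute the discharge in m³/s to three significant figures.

Panel 1-2: Δb = 3.6 m, d̄ = (0.62+1.42)/2 = 1.02, v̄ = (0.37+0.58)/2 = 0.475 → q = 3.6×1.02×0.475 = 1.744 m³/s
Panel 2-3: Δb = 0.9 m, d̄ = (1.42+1.86)/2 = 1.64, v̄ = (0.58+0.58)/2 = 0.58 → q = 0.9×1.64×0.58 = 0.8561 m³/s
Panel 3-4: Δb = 1.6 m, d̄ = (1.86+1.62)/2 = 1.74, v̄ = (0.58+0.58)/2 = 0.58 → q = 1.6×1.74×0.58 = 1.615 m³/s
Panel 4-5: Δb = 1.2 m, d̄ = (1.62+1.19)/2 = 1.405, v̄ = (0.58+0.48)/2 = 0.53 → q = 1.2×1.405×0.53 = 0.8936 m³/s
Panel 5-6: Δb = 2.2 m, d̄ = (1.19+0.44)/2 = 0.815, v̄ = (0.48+0.24)/2 = 0.36 → q = 2.2×0.815×0.36 = 0.6455 m³/s
Q = Σ q = 5.754 m³/s

5.75 m³/s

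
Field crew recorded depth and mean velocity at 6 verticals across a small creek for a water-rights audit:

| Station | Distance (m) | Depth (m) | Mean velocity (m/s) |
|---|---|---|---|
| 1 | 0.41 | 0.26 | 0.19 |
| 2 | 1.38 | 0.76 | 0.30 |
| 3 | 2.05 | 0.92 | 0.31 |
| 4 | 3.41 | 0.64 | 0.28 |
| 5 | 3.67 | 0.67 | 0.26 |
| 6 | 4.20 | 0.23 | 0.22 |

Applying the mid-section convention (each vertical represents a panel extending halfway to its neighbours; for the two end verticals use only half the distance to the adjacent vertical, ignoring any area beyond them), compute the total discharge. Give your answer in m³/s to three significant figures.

0.728 m³/s

w_1 = (1.38 − 0.41)/2 = 0.485 m; q_1 = 0.19 × 0.26 × 0.485 = 0.02396 m³/s
w_2 = (2.05 − 0.41)/2 = 0.82 m; q_2 = 0.30 × 0.76 × 0.82 = 0.1870 m³/s
w_3 = (3.41 − 1.38)/2 = 1.015 m; q_3 = 0.31 × 0.92 × 1.015 = 0.2895 m³/s
w_4 = (3.67 − 2.05)/2 = 0.81 m; q_4 = 0.28 × 0.64 × 0.81 = 0.1452 m³/s
w_5 = (4.20 − 3.41)/2 = 0.395 m; q_5 = 0.26 × 0.67 × 0.395 = 0.06881 m³/s
w_6 = (4.20 − 3.67)/2 = 0.265 m; q_6 = 0.22 × 0.23 × 0.265 = 0.01341 m³/s
Q = Σ qᵢ = 0.7278 m³/s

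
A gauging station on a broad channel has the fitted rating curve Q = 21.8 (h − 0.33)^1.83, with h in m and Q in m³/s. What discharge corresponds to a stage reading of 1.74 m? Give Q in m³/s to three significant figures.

Q = 21.8 × (1.74 − 0.33)^1.83 = 21.8 × 1.41^1.83 = 40.88 m³/s

40.9 m³/s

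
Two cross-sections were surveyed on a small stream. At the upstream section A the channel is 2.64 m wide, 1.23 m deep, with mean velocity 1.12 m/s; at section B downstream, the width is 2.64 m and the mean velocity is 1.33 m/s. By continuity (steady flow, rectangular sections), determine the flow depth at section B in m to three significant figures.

Q = A₁V₁ = (2.64×1.23) × 1.12 = 3.637 m³/s
d₂ = Q/(b₂ V₂) = 3.637/(2.64×1.33) = 1.036 m

1.04 m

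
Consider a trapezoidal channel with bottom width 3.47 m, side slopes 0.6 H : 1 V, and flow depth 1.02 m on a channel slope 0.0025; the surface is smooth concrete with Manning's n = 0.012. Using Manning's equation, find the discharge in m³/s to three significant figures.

13.8 m³/s

A = (b + z·y)·y = (3.47 + 0.6×1.02)×1.02 = 4.164 m²
P = b + 2y√(1+z²) = 3.47 + 2×1.02×√(1+0.6²) = 5.849 m
R = A/P = 4.164/5.849 = 0.7119 m
Q = (1/n)·A·R^(2/3)·S^(1/2) = (1/0.012) × 4.164 × 0.7119^(2/3) × 0.0025^(1/2) = 13.83 m³/s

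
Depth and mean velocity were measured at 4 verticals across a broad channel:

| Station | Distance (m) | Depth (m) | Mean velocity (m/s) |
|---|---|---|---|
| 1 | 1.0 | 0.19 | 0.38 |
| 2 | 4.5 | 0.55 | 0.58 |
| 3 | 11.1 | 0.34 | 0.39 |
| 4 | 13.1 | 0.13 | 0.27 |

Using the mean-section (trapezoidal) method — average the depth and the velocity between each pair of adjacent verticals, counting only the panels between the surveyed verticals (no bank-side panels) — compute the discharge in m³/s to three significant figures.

2.20 m³/s

Panel 1-2: Δb = 3.5 m, d̄ = (0.19+0.55)/2 = 0.37, v̄ = (0.38+0.58)/2 = 0.48 → q = 3.5×0.37×0.48 = 0.6216 m³/s
Panel 2-3: Δb = 6.6 m, d̄ = (0.55+0.34)/2 = 0.445, v̄ = (0.58+0.39)/2 = 0.485 → q = 6.6×0.445×0.485 = 1.424 m³/s
Panel 3-4: Δb = 2 m, d̄ = (0.34+0.13)/2 = 0.235, v̄ = (0.39+0.27)/2 = 0.33 → q = 2×0.235×0.33 = 0.1551 m³/s
Q = Σ q = 2.201 m³/s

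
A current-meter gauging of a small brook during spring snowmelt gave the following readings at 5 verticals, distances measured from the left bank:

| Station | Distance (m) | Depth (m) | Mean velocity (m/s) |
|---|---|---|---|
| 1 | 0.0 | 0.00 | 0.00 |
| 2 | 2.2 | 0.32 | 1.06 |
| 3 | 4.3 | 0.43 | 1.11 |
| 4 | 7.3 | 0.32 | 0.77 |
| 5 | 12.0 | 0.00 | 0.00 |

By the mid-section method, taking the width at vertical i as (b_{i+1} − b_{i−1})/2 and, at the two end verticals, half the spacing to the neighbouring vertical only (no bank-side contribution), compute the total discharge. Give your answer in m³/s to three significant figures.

w_2 = (4.3 − 0.0)/2 = 2.15 m; q_2 = 1.06 × 0.32 × 2.15 = 0.7293 m³/s
w_3 = (7.3 − 2.2)/2 = 2.55 m; q_3 = 1.11 × 0.43 × 2.55 = 1.217 m³/s
w_4 = (12.0 − 4.3)/2 = 3.85 m; q_4 = 0.77 × 0.32 × 3.85 = 0.9486 m³/s
Stations 1, 5 contribute zero (depth or velocity is 0).
Q = Σ qᵢ = 2.895 m³/s

2.90 m³/s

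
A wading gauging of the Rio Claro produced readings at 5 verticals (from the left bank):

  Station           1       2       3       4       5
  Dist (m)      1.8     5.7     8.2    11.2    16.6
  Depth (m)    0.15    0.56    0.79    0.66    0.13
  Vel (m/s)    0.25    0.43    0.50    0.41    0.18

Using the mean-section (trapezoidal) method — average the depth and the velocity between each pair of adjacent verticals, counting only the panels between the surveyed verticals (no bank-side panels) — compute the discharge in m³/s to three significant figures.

Panel 1-2: Δb = 3.9 m, d̄ = (0.15+0.56)/2 = 0.355, v̄ = (0.25+0.43)/2 = 0.34 → q = 3.9×0.355×0.34 = 0.4707 m³/s
Panel 2-3: Δb = 2.5 m, d̄ = (0.56+0.79)/2 = 0.675, v̄ = (0.43+0.50)/2 = 0.465 → q = 2.5×0.675×0.465 = 0.7847 m³/s
Panel 3-4: Δb = 3 m, d̄ = (0.79+0.66)/2 = 0.725, v̄ = (0.50+0.41)/2 = 0.455 → q = 3×0.725×0.455 = 0.9896 m³/s
Panel 4-5: Δb = 5.4 m, d̄ = (0.66+0.13)/2 = 0.395, v̄ = (0.41+0.18)/2 = 0.295 → q = 5.4×0.395×0.295 = 0.6292 m³/s
Q = Σ q = 2.874 m³/s

2.87 m³/s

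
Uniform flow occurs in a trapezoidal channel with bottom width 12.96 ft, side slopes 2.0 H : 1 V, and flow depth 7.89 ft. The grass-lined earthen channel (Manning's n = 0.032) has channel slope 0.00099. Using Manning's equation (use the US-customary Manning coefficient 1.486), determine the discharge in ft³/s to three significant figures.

A = (b + z·y)·y = (12.96 + 2.0×7.89)×7.89 = 226.8 ft²
P = b + 2y√(1+z²) = 12.96 + 2×7.89×√(1+2.0²) = 48.25 ft
R = A/P = 226.8/48.25 = 4.700 ft
Q = (1.486/n)·A·R^(2/3)·S^(1/2) = (1.486/0.032) × 226.8 × 4.700^(2/3) × 0.00099^(1/2) = 929.7 ft³/s

930 ft³/s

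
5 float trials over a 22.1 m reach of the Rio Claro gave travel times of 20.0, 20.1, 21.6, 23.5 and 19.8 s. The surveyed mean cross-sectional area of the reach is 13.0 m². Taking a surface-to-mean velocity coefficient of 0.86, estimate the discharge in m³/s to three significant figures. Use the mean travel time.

11.8 m³/s

t̄ = (20.0 + 20.1 + 21.6 + 23.5 + 19.8) / 5 = 21 s
v_surface = L / t̄ = 22.1 / 21 = 1.052 m/s
v_mean = 0.86 × 1.052 = 0.9050 m/s
Q = A × v_mean = 13.0 × 0.9050 = 11.77 m³/s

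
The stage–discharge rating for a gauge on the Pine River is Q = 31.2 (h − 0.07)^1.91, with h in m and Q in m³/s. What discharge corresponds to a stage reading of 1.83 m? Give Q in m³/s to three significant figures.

Q = 31.2 × (1.83 − 0.07)^1.91 = 31.2 × 1.76^1.91 = 91.85 m³/s

91.9 m³/s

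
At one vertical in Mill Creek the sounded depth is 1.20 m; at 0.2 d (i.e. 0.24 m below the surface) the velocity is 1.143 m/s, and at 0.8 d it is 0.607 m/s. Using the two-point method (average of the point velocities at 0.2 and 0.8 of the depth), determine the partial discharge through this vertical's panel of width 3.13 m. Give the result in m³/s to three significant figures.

v̄ = (1.143 + 0.607) / 2 = 0.8750 m/s
q = v̄ × d × w = 0.8750 × 1.20 × 3.13 = 3.287 m³/s

3.29 m³/s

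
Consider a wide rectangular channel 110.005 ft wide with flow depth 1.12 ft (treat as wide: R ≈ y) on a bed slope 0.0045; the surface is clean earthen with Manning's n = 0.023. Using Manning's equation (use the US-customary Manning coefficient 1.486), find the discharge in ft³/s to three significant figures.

A = b·y = 110.005 × 1.12 = 123.2 ft²
Wide channel: R ≈ y = 1.12 ft
Q = (1.486/n)·A·R^(2/3)·S^(1/2) = (1.486/0.023) × 123.2 × 1.120^(2/3) × 0.0045^(1/2) = 575.9 ft³/s

576 ft³/s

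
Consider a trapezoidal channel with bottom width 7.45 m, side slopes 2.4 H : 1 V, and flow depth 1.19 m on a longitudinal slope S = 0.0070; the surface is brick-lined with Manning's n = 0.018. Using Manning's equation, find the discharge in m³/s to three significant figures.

53.1 m³/s

A = (b + z·y)·y = (7.45 + 2.4×1.19)×1.19 = 12.26 m²
P = b + 2y√(1+z²) = 7.45 + 2×1.19×√(1+2.4²) = 13.64 m
R = A/P = 12.26/13.64 = 0.8993 m
Q = (1/n)·A·R^(2/3)·S^(1/2) = (1/0.018) × 12.26 × 0.8993^(2/3) × 0.0070^(1/2) = 53.11 m³/s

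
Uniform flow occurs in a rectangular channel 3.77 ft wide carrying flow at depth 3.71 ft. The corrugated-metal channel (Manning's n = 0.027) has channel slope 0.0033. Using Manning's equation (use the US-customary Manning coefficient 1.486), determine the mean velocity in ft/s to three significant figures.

3.67 ft/s

A = b·y = 3.77 × 3.71 = 13.99 ft²
P = b + 2y = 3.77 + 2×3.71 = 11.19 ft
R = A/P = 13.99/11.19 = 1.250 ft
Q = (1.486/n)·A·R^(2/3)·S^(1/2) = (1.486/0.027) × 13.99 × 1.250^(2/3) × 0.0033^(1/2) = 51.31 ft³/s
V = Q/A = 51.31/13.99 = 3.669 ft/s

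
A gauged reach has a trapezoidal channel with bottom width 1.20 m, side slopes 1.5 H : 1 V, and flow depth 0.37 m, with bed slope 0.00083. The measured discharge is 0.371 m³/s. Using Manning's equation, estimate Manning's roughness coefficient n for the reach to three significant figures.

A = (b + z·y)·y = (1.20 + 1.5×0.37)×0.37 = 0.6494 m²
P = b + 2y√(1+z²) = 1.20 + 2×0.37×√(1+1.5²) = 2.534 m
R = A/P = 0.6494/2.534 = 0.2562 m
n = (1/Q)·A·R^(2/3)·S^(1/2) = (1/0.371) × 0.6494 × 0.4034 × 0.02881 = 0.02034

0.0203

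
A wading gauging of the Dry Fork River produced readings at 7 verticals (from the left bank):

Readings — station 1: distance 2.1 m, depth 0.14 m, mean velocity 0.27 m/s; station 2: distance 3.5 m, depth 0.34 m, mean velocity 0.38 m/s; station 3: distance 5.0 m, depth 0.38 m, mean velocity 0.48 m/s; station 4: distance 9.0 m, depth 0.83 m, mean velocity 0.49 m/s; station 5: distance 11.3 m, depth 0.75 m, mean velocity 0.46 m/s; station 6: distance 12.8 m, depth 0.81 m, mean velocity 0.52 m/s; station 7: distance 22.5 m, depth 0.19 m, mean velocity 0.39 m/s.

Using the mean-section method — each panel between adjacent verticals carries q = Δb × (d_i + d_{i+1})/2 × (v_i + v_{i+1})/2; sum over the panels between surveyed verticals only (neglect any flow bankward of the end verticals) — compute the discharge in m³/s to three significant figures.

Panel 1-2: Δb = 1.4 m, d̄ = (0.14+0.34)/2 = 0.24, v̄ = (0.27+0.38)/2 = 0.325 → q = 1.4×0.24×0.325 = 0.1092 m³/s
Panel 2-3: Δb = 1.5 m, d̄ = (0.34+0.38)/2 = 0.36, v̄ = (0.38+0.48)/2 = 0.43 → q = 1.5×0.36×0.43 = 0.2322 m³/s
Panel 3-4: Δb = 4 m, d̄ = (0.38+0.83)/2 = 0.605, v̄ = (0.48+0.49)/2 = 0.485 → q = 4×0.605×0.485 = 1.174 m³/s
Panel 4-5: Δb = 2.3 m, d̄ = (0.83+0.75)/2 = 0.79, v̄ = (0.49+0.46)/2 = 0.475 → q = 2.3×0.79×0.475 = 0.8631 m³/s
Panel 5-6: Δb = 1.5 m, d̄ = (0.75+0.81)/2 = 0.78, v̄ = (0.46+0.52)/2 = 0.49 → q = 1.5×0.78×0.49 = 0.5733 m³/s
Panel 6-7: Δb = 9.7 m, d̄ = (0.81+0.19)/2 = 0.5, v̄ = (0.52+0.39)/2 = 0.455 → q = 9.7×0.5×0.455 = 2.207 m³/s
Q = Σ q = 5.158 m³/s

5.16 m³/s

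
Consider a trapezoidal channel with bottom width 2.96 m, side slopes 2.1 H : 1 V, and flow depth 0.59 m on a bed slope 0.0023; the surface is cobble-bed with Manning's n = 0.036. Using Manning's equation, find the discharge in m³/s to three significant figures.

1.89 m³/s

A = (b + z·y)·y = (2.96 + 2.1×0.59)×0.59 = 2.477 m²
P = b + 2y√(1+z²) = 2.96 + 2×0.59×√(1+2.1²) = 5.705 m
R = A/P = 2.477/5.705 = 0.4343 m
Q = (1/n)·A·R^(2/3)·S^(1/2) = (1/0.036) × 2.477 × 0.4343^(2/3) × 0.0023^(1/2) = 1.893 m³/s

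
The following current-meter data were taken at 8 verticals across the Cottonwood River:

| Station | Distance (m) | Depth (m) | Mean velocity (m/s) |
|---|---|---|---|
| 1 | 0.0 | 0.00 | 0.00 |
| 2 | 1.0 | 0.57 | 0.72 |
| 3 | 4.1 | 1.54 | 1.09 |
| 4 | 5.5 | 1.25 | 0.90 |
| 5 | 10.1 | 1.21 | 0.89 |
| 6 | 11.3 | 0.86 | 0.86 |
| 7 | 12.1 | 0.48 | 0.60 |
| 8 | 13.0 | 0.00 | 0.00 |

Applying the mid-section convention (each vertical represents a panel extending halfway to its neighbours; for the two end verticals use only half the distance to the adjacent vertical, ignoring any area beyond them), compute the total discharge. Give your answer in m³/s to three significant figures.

12.1 m³/s

w_2 = (4.1 − 0.0)/2 = 2.05 m; q_2 = 0.72 × 0.57 × 2.05 = 0.8413 m³/s
w_3 = (5.5 − 1.0)/2 = 2.25 m; q_3 = 1.09 × 1.54 × 2.25 = 3.777 m³/s
w_4 = (10.1 − 4.1)/2 = 3 m; q_4 = 0.90 × 1.25 × 3 = 3.375 m³/s
w_5 = (11.3 − 5.5)/2 = 2.9 m; q_5 = 0.89 × 1.21 × 2.9 = 3.123 m³/s
w_6 = (12.1 − 10.1)/2 = 1 m; q_6 = 0.86 × 0.86 × 1 = 0.7396 m³/s
w_7 = (13.0 − 11.3)/2 = 0.85 m; q_7 = 0.60 × 0.48 × 0.85 = 0.2448 m³/s
Stations 1, 8 contribute zero (depth or velocity is 0).
Q = Σ qᵢ = 12.10 m³/s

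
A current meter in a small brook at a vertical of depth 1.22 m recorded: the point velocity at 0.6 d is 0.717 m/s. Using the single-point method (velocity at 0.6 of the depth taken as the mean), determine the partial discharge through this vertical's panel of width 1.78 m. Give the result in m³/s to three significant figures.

1.56 m³/s

v̄ = v₀.₆ = 0.717 m/s
q = v̄ × d × w = 0.7170 × 1.22 × 1.78 = 1.557 m³/s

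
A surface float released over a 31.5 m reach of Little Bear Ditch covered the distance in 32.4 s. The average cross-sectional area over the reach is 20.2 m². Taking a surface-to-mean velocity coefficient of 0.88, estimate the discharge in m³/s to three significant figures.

v_surface = L / t̄ = 31.5 / 32.4 = 0.9722 m/s
v_mean = 0.88 × 0.9722 = 0.8556 m/s
Q = A × v_mean = 20.2 × 0.8556 = 17.28 m³/s

17.3 m³/s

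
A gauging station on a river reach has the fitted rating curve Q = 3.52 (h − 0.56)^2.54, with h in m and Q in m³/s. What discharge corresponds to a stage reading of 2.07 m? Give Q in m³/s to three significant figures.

Q = 3.52 × (2.07 − 0.56)^2.54 = 3.52 × 1.51^2.54 = 10.03 m³/s

10.0 m³/s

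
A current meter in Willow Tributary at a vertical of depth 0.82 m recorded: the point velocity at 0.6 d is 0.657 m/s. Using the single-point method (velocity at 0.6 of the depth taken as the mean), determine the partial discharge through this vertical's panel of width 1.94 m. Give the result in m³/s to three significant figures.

v̄ = v₀.₆ = 0.657 m/s
q = v̄ × d × w = 0.6570 × 0.82 × 1.94 = 1.045 m³/s

1.05 m³/s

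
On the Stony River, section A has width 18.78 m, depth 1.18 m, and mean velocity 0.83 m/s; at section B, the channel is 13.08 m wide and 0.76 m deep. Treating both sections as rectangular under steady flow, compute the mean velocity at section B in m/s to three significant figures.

1.85 m/s

Q = A₁V₁ = (18.78×1.18) × 0.83 = 18.39 m³/s
A₂ = 13.08 × 0.76 = 9.941 m²
V₂ = Q/A₂ = 18.39/9.941 = 1.850 m/s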